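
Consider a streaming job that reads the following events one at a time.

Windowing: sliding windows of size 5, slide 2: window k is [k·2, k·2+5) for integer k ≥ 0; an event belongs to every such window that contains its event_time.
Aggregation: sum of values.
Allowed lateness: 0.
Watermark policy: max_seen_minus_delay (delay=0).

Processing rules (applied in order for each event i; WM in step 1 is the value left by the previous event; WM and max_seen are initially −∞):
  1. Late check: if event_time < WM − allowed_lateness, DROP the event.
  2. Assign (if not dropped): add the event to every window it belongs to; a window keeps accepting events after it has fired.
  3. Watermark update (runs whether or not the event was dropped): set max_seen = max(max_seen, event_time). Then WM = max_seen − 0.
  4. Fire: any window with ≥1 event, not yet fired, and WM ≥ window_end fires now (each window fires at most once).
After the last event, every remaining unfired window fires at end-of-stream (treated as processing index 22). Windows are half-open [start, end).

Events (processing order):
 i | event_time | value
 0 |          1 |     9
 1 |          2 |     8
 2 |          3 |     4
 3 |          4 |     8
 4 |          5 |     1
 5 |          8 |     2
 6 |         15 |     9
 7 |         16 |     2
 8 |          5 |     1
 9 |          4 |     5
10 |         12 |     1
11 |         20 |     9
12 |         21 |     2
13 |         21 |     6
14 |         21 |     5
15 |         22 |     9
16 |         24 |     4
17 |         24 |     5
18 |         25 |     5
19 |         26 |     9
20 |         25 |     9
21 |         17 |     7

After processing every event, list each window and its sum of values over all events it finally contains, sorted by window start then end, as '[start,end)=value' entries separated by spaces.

i=0 t=1 v=9: → [0,5); WM=1
i=1 t=2 v=8: → [2,7),[0,5); WM=2
i=2 t=3 v=4: → [2,7),[0,5); WM=3
i=3 t=4 v=8: → [4,9),[2,7),[0,5); WM=4
i=4 t=5 v=1: → [4,9),[2,7); WM=5; [0,5) fires=29
i=5 t=8 v=2: → [8,13),[6,11),[4,9); WM=8; [2,7) fires=21
i=6 t=15 v=9: → [14,19),[12,17); WM=15; [4,9) fires=11 [6,11) fires=2 [8,13) fires=2
i=7 t=16 v=2: → [16,21),[14,19),[12,17); WM=16
i=8 t=5 v=1: DROP (t<16-0); WM=16
i=9 t=4 v=5: DROP (t<16-0); WM=16
i=10 t=12 v=1: DROP (t<16-0); WM=16
i=11 t=20 v=9: → [20,25),[18,23),[16,21); WM=20; [12,17) fires=11 [14,19) fires=11
i=12 t=21 v=2: → [20,25),[18,23); WM=21; [16,21) fires=11
i=13 t=21 v=6: → [20,25),[18,23); WM=21
i=14 t=21 v=5: → [20,25),[18,23); WM=21
i=15 t=22 v=9: → [22,27),[20,25),[18,23); WM=22
i=16 t=24 v=4: → [24,29),[22,27),[20,25); WM=24; [18,23) fires=31
i=17 t=24 v=5: → [24,29),[22,27),[20,25); WM=24
i=18 t=25 v=5: → [24,29),[22,27); WM=25; [20,25) fires=40
i=19 t=26 v=9: → [26,31),[24,29),[22,27); WM=26
i=20 t=25 v=9: DROP (t<26-0); WM=26
i=21 t=17 v=7: DROP (t<26-0); WM=26

[0,5)=29 [2,7)=21 [4,9)=11 [6,11)=2 [8,13)=2 [12,17)=11 [14,19)=11 [16,21)=11 [18,23)=31 [20,25)=40 [22,27)=32 [24,29)=23 [26,31)=9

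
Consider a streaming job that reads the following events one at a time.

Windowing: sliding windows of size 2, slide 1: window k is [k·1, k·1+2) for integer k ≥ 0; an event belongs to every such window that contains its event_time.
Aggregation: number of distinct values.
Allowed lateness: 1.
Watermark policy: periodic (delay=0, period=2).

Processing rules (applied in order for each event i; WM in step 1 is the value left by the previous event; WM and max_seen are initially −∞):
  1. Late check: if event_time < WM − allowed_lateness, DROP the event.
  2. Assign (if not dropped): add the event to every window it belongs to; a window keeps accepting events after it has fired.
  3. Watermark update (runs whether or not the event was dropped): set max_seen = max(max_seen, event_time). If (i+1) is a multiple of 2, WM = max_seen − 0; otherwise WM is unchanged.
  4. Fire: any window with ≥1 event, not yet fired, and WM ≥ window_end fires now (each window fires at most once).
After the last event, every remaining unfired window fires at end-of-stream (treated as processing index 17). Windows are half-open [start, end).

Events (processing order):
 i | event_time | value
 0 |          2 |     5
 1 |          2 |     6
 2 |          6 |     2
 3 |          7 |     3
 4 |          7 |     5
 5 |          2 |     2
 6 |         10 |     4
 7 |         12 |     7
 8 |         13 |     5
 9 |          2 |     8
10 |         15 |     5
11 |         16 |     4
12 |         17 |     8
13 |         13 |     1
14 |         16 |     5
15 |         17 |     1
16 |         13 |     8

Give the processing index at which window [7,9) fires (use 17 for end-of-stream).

7

i=0 t=2 v=5: → [2,4),[1,3); WM=−∞
i=1 t=2 v=6: → [2,4),[1,3); WM=2
i=2 t=6 v=2: → [6,8),[5,7); WM=2
i=3 t=7 v=3: → [7,9),[6,8); WM=7; [1,3) fires=2 [2,4) fires=2 [5,7) fires=1
i=4 t=7 v=5: → [7,9),[6,8); WM=7
i=5 t=2 v=2: DROP (t<7-1); WM=7
i=6 t=10 v=4: → [10,12),[9,11); WM=7
i=7 t=12 v=7: → [12,14),[11,13); WM=12; [6,8) fires=3 [7,9) fires=2 [9,11) fires=1 [10,12) fires=1
i=8 t=13 v=5: → [13,15),[12,14); WM=12
i=9 t=2 v=8: DROP (t<12-1); WM=13; [11,13) fires=1
i=10 t=15 v=5: → [15,17),[14,16); WM=13
i=11 t=16 v=4: → [16,18),[15,17); WM=16; [12,14) fires=2 [13,15) fires=1 [14,16) fires=1
i=12 t=17 v=8: → [17,19),[16,18); WM=16
i=13 t=13 v=1: DROP (t<16-1); WM=17; [15,17) fires=2
i=14 t=16 v=5: → [16,18),[15,17); WM=17
i=15 t=17 v=1: → [17,19),[16,18); WM=17
i=16 t=13 v=8: DROP (t<17-1); WM=17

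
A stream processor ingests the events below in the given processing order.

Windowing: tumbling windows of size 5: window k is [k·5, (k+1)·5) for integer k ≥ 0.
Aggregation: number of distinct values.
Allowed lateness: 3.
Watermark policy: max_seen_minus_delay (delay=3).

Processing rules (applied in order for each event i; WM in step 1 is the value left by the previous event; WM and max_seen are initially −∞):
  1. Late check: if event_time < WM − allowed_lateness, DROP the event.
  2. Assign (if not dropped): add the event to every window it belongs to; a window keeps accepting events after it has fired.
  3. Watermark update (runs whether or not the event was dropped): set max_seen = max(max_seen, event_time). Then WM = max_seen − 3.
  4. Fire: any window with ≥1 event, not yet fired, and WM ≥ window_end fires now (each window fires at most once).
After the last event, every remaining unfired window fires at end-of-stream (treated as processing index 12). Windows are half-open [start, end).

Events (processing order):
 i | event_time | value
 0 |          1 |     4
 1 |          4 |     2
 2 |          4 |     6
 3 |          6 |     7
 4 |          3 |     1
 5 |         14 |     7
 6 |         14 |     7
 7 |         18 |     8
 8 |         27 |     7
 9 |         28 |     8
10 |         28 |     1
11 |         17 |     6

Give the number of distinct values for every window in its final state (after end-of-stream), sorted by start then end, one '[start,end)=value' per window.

i=0 t=1 v=4: → [0,5); WM=-2
i=1 t=4 v=2: → [0,5); WM=1
i=2 t=4 v=6: → [0,5); WM=1
i=3 t=6 v=7: → [5,10); WM=3
i=4 t=3 v=1: → [0,5); WM=3
i=5 t=14 v=7: → [10,15); WM=11; [0,5) fires=4 [5,10) fires=1
i=6 t=14 v=7: → [10,15); WM=11
i=7 t=18 v=8: → [15,20); WM=15; [10,15) fires=1
i=8 t=27 v=7: → [25,30); WM=24; [15,20) fires=1
i=9 t=28 v=8: → [25,30); WM=25
i=10 t=28 v=1: → [25,30); WM=25
i=11 t=17 v=6: DROP (t<25-3); WM=25

[0,5)=4 [5,10)=1 [10,15)=1 [15,20)=1 [25,30)=3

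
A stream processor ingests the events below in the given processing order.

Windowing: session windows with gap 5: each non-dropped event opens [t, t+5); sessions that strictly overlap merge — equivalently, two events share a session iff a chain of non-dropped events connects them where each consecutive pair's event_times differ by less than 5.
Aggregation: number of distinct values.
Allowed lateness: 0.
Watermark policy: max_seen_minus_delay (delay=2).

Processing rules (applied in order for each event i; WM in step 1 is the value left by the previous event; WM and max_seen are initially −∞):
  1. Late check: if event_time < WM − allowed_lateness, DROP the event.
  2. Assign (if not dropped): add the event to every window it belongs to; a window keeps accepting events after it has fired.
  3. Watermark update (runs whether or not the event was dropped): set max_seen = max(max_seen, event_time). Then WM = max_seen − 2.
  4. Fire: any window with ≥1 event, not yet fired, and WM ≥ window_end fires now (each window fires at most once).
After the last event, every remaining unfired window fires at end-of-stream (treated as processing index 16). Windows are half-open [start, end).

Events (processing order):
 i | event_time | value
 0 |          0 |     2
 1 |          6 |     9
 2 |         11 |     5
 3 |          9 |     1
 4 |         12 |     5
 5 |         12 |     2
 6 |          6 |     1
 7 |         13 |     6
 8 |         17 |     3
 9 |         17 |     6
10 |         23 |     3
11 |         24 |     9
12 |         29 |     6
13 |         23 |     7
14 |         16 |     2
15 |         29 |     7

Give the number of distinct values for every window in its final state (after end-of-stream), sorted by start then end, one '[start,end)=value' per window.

[0,5)=1 [6,22)=6 [23,29)=2 [29,34)=2

i=0 t=0 v=2: → [0,5); WM=-2
i=1 t=6 v=9: → [6,11); WM=4
i=2 t=11 v=5: → [11,16); WM=9
i=3 t=9 v=1: → [6,16); WM=9
i=4 t=12 v=5: → [6,17); WM=10
i=5 t=12 v=2: → [6,17); WM=10
i=6 t=6 v=1: DROP (t<10-0); WM=10
i=7 t=13 v=6: → [6,18); WM=11
i=8 t=17 v=3: → [6,22); WM=15
i=9 t=17 v=6: → [6,22); WM=15
i=10 t=23 v=3: → [23,28); WM=21
i=11 t=24 v=9: → [23,29); WM=22
i=12 t=29 v=6: → [29,34); WM=27
i=13 t=23 v=7: DROP (t<27-0); WM=27
i=14 t=16 v=2: DROP (t<27-0); WM=27
i=15 t=29 v=7: → [29,34); WM=27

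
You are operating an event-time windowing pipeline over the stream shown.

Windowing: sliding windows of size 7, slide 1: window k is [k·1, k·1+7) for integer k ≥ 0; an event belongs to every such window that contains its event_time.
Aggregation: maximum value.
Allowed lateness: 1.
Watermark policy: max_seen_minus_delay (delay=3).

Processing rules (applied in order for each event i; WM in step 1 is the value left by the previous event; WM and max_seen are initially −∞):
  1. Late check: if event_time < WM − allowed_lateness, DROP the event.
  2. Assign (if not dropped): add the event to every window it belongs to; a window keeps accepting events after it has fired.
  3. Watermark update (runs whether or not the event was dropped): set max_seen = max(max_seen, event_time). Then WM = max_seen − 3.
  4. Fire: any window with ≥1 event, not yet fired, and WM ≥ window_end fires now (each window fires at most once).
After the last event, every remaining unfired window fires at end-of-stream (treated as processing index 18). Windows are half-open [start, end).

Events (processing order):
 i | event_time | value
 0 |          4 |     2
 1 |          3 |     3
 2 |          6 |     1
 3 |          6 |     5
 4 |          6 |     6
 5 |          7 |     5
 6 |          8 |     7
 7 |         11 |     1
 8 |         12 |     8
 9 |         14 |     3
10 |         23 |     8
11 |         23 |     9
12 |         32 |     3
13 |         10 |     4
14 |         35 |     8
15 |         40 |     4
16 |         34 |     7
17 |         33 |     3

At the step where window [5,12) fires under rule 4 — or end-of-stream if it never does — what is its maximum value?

7

i=0 t=4 v=2: → [4,11),[3,10),[2,9),[1,8),[0,7); WM=1
i=1 t=3 v=3: → [3,10),[2,9),[1,8),[0,7); WM=1
i=2 t=6 v=1: → [6,13),[5,12),[4,11),[3,10),[2,9),[1,8),[0,7); WM=3
i=3 t=6 v=5: → [6,13),[5,12),[4,11),[3,10),[2,9),[1,8),[0,7); WM=3
i=4 t=6 v=6: → [6,13),[5,12),[4,11),[3,10),[2,9),[1,8),[0,7); WM=3
i=5 t=7 v=5: → [7,14),[6,13),[5,12),[4,11),[3,10),[2,9),[1,8); WM=4
i=6 t=8 v=7: → [8,15),[7,14),[6,13),[5,12),[4,11),[3,10),[2,9); WM=5
i=7 t=11 v=1: → [11,18),[10,17),[9,16),[8,15),[7,14),[6,13),[5,12); WM=8; [0,7) fires=6 [1,8) fires=6
i=8 t=12 v=8: → [12,19),[11,18),[10,17),[9,16),[8,15),[7,14),[6,13); WM=9; [2,9) fires=7
i=9 t=14 v=3: → [14,21),[13,20),[12,19),[11,18),[10,17),[9,16),[8,15); WM=11; [3,10) fires=7 [4,11) fires=7
i=10 t=23 v=8: → [23,30),[22,29),[21,28),[20,27),[19,26),[18,25),[17,24); WM=20; [5,12) fires=7 [6,13) fires=8 [7,14) fires=8 [8,15) fires=8 [9,16) fires=8 [10,17) fires=8 [11,18) fires=8 [12,19) fires=8 [13,20) fires=3
i=11 t=23 v=9: → [23,30),[22,29),[21,28),[20,27),[19,26),[18,25),[17,24); WM=20
i=12 t=32 v=3: → [32,39),[31,38),[30,37),[29,36),[28,35),[27,34),[26,33); WM=29; [14,21) fires=3 [17,24) fires=9 [18,25) fires=9 [19,26) fires=9 [20,27) fires=9 [21,28) fires=9 [22,29) fires=9
i=13 t=10 v=4: DROP (t<29-1); WM=29
i=14 t=35 v=8: → [35,42),[34,41),[33,40),[32,39),[31,38),[30,37),[29,36); WM=32; [23,30) fires=9
i=15 t=40 v=4: → [40,47),[39,46),[38,45),[37,44),[36,43),[35,42),[34,41); WM=37; [26,33) fires=3 [27,34) fires=3 [28,35) fires=3 [29,36) fires=8 [30,37) fires=8
i=16 t=34 v=7: DROP (t<37-1); WM=37
i=17 t=33 v=3: DROP (t<37-1); WM=37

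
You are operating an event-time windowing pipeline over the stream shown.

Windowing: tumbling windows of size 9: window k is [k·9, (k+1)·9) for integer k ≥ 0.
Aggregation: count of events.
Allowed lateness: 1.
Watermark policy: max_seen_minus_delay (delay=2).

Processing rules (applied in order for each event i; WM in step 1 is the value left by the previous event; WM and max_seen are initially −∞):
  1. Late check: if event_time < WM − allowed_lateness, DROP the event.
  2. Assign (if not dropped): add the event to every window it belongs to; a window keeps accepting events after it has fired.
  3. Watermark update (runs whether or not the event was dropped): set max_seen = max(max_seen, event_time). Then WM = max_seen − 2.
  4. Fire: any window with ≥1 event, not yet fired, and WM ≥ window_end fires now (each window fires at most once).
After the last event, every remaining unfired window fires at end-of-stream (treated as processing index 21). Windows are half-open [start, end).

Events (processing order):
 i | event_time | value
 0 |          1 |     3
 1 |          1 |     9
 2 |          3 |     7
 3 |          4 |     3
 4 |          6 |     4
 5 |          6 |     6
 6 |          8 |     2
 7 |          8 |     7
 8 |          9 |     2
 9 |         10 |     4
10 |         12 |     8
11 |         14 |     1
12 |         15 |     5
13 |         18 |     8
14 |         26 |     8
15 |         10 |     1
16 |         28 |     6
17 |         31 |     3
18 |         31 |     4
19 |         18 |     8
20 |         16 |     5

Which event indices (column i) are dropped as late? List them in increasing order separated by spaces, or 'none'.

15 19 20

i=0 t=1 v=3: → [0,9); WM=-1
i=1 t=1 v=9: → [0,9); WM=-1
i=2 t=3 v=7: → [0,9); WM=1
i=3 t=4 v=3: → [0,9); WM=2
i=4 t=6 v=4: → [0,9); WM=4
i=5 t=6 v=6: → [0,9); WM=4
i=6 t=8 v=2: → [0,9); WM=6
i=7 t=8 v=7: → [0,9); WM=6
i=8 t=9 v=2: → [9,18); WM=7
i=9 t=10 v=4: → [9,18); WM=8
i=10 t=12 v=8: → [9,18); WM=10; [0,9) fires=8
i=11 t=14 v=1: → [9,18); WM=12
i=12 t=15 v=5: → [9,18); WM=13
i=13 t=18 v=8: → [18,27); WM=16
i=14 t=26 v=8: → [18,27); WM=24; [9,18) fires=5
i=15 t=10 v=1: DROP (t<24-1); WM=24
i=16 t=28 v=6: → [27,36); WM=26
i=17 t=31 v=3: → [27,36); WM=29; [18,27) fires=2
i=18 t=31 v=4: → [27,36); WM=29
i=19 t=18 v=8: DROP (t<29-1); WM=29
i=20 t=16 v=5: DROP (t<29-1); WM=29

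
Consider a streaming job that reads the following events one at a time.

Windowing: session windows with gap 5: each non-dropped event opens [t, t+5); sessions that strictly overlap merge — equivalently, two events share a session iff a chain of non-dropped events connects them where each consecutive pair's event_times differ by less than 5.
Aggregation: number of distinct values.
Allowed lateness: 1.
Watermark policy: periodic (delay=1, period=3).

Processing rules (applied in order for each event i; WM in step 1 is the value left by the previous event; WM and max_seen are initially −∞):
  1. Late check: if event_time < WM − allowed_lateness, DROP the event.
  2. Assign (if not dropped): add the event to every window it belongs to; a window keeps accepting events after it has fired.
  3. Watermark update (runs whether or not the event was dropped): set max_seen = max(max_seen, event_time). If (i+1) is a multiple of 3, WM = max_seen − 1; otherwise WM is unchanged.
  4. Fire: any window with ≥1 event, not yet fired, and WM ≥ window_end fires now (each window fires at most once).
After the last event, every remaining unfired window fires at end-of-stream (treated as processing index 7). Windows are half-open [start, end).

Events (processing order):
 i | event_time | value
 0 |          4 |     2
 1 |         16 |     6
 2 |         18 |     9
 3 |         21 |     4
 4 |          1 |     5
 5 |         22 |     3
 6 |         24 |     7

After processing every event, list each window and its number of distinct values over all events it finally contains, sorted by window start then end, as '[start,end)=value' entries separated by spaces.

[4,9)=1 [16,29)=5

i=0 t=4 v=2: → [4,9); WM=−∞
i=1 t=16 v=6: → [16,21); WM=−∞
i=2 t=18 v=9: → [16,23); WM=17
i=3 t=21 v=4: → [16,26); WM=17
i=4 t=1 v=5: DROP (t<17-1); WM=17
i=5 t=22 v=3: → [16,27); WM=21
i=6 t=24 v=7: → [16,29); WM=21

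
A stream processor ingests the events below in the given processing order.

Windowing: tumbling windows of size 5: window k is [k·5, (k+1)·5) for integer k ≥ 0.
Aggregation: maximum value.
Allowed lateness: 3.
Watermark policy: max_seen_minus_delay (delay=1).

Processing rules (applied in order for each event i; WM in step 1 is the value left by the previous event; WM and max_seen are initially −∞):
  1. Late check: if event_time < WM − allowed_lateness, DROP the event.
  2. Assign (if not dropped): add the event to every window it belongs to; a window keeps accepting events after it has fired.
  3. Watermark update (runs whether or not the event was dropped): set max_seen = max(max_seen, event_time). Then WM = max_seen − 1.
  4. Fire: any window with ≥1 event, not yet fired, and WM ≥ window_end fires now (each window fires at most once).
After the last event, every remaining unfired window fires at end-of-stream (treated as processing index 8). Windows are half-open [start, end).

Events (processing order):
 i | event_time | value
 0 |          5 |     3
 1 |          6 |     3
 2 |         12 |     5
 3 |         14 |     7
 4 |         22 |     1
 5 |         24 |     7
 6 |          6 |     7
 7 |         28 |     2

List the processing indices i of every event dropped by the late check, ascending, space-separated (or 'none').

i=0 t=5 v=3: → [5,10); WM=4
i=1 t=6 v=3: → [5,10); WM=5
i=2 t=12 v=5: → [10,15); WM=11; [5,10) fires=3
i=3 t=14 v=7: → [10,15); WM=13
i=4 t=22 v=1: → [20,25); WM=21; [10,15) fires=7
i=5 t=24 v=7: → [20,25); WM=23
i=6 t=6 v=7: DROP (t<23-3); WM=23
i=7 t=28 v=2: → [25,30); WM=27; [20,25) fires=7

6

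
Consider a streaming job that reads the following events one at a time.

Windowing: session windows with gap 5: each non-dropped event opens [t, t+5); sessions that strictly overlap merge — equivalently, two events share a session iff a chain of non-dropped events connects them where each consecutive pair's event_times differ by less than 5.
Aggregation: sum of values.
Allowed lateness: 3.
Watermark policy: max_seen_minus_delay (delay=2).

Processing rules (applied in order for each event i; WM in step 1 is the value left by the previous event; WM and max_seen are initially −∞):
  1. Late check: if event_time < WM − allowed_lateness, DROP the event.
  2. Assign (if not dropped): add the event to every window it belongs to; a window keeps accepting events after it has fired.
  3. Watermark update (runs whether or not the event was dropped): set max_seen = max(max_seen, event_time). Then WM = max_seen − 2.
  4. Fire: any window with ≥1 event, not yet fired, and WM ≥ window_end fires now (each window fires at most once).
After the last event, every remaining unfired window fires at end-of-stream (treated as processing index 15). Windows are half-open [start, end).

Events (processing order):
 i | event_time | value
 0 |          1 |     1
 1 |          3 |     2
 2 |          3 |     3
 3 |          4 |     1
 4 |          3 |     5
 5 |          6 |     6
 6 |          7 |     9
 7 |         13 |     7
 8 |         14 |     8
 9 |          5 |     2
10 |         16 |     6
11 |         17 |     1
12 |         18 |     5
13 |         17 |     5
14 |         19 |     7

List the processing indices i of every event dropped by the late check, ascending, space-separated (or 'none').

9

i=0 t=1 v=1: → [1,6); WM=-1
i=1 t=3 v=2: → [1,8); WM=1
i=2 t=3 v=3: → [1,8); WM=1
i=3 t=4 v=1: → [1,9); WM=2
i=4 t=3 v=5: → [1,9); WM=2
i=5 t=6 v=6: → [1,11); WM=4
i=6 t=7 v=9: → [1,12); WM=5
i=7 t=13 v=7: → [13,18); WM=11
i=8 t=14 v=8: → [13,19); WM=12
i=9 t=5 v=2: DROP (t<12-3); WM=12
i=10 t=16 v=6: → [13,21); WM=14
i=11 t=17 v=1: → [13,22); WM=15
i=12 t=18 v=5: → [13,23); WM=16
i=13 t=17 v=5: → [13,23); WM=16
i=14 t=19 v=7: → [13,24); WM=17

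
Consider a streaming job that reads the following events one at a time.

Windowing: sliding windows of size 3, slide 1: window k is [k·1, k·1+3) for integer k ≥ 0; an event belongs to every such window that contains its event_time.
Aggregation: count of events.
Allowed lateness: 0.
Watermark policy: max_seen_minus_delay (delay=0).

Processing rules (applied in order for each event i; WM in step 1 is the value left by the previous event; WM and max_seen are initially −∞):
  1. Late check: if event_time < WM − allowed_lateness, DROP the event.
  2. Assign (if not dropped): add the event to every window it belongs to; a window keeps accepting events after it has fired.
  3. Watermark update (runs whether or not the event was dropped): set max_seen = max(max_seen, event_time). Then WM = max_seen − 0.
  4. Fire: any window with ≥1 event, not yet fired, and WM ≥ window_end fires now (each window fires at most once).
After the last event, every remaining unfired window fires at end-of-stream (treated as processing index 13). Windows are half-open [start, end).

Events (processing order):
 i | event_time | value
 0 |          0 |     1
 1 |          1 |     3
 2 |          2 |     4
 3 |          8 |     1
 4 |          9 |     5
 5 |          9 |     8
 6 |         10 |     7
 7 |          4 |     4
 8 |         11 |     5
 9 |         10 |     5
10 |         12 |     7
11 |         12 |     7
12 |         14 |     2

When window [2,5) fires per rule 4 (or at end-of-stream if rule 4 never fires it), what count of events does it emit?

i=0 t=0 v=1: → [0,3); WM=0
i=1 t=1 v=3: → [1,4),[0,3); WM=1
i=2 t=2 v=4: → [2,5),[1,4),[0,3); WM=2
i=3 t=8 v=1: → [8,11),[7,10),[6,9); WM=8; [0,3) fires=3 [1,4) fires=2 [2,5) fires=1
i=4 t=9 v=5: → [9,12),[8,11),[7,10); WM=9; [6,9) fires=1
i=5 t=9 v=8: → [9,12),[8,11),[7,10); WM=9
i=6 t=10 v=7: → [10,13),[9,12),[8,11); WM=10; [7,10) fires=3
i=7 t=4 v=4: DROP (t<10-0); WM=10
i=8 t=11 v=5: → [11,14),[10,13),[9,12); WM=11; [8,11) fires=4
i=9 t=10 v=5: DROP (t<11-0); WM=11
i=10 t=12 v=7: → [12,15),[11,14),[10,13); WM=12; [9,12) fires=4
i=11 t=12 v=7: → [12,15),[11,14),[10,13); WM=12
i=12 t=14 v=2: → [14,17),[13,16),[12,15); WM=14; [10,13) fires=4 [11,14) fires=3

1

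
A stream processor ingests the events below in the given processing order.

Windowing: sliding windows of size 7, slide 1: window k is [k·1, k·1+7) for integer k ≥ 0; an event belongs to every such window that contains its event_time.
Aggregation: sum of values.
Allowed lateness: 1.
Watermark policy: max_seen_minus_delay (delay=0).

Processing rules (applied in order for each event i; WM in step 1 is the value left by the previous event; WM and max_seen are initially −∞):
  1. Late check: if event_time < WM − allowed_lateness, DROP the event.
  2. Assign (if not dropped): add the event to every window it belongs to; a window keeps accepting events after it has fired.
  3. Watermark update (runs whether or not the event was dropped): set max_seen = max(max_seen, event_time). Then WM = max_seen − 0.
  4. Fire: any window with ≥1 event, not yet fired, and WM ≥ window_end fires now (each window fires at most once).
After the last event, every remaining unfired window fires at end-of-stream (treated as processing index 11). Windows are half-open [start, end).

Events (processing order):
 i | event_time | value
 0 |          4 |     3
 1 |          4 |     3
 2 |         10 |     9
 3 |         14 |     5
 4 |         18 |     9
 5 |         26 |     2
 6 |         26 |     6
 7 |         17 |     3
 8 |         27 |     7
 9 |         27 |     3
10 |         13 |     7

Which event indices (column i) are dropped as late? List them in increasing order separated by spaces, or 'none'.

i=0 t=4 v=3: → [4,11),[3,10),[2,9),[1,8),[0,7); WM=4
i=1 t=4 v=3: → [4,11),[3,10),[2,9),[1,8),[0,7); WM=4
i=2 t=10 v=9: → [10,17),[9,16),[8,15),[7,14),[6,13),[5,12),[4,11); WM=10; [0,7) fires=6 [1,8) fires=6 [2,9) fires=6 [3,10) fires=6
i=3 t=14 v=5: → [14,21),[13,20),[12,19),[11,18),[10,17),[9,16),[8,15); WM=14; [4,11) fires=15 [5,12) fires=9 [6,13) fires=9 [7,14) fires=9
i=4 t=18 v=9: → [18,25),[17,24),[16,23),[15,22),[14,21),[13,20),[12,19); WM=18; [8,15) fires=14 [9,16) fires=14 [10,17) fires=14 [11,18) fires=5
i=5 t=26 v=2: → [26,33),[25,32),[24,31),[23,30),[22,29),[21,28),[20,27); WM=26; [12,19) fires=14 [13,20) fires=14 [14,21) fires=14 [15,22) fires=9 [16,23) fires=9 [17,24) fires=9 [18,25) fires=9
i=6 t=26 v=6: → [26,33),[25,32),[24,31),[23,30),[22,29),[21,28),[20,27); WM=26
i=7 t=17 v=3: DROP (t<26-1); WM=26
i=8 t=27 v=7: → [27,34),[26,33),[25,32),[24,31),[23,30),[22,29),[21,28); WM=27; [20,27) fires=8
i=9 t=27 v=3: → [27,34),[26,33),[25,32),[24,31),[23,30),[22,29),[21,28); WM=27
i=10 t=13 v=7: DROP (t<27-1); WM=27

7 10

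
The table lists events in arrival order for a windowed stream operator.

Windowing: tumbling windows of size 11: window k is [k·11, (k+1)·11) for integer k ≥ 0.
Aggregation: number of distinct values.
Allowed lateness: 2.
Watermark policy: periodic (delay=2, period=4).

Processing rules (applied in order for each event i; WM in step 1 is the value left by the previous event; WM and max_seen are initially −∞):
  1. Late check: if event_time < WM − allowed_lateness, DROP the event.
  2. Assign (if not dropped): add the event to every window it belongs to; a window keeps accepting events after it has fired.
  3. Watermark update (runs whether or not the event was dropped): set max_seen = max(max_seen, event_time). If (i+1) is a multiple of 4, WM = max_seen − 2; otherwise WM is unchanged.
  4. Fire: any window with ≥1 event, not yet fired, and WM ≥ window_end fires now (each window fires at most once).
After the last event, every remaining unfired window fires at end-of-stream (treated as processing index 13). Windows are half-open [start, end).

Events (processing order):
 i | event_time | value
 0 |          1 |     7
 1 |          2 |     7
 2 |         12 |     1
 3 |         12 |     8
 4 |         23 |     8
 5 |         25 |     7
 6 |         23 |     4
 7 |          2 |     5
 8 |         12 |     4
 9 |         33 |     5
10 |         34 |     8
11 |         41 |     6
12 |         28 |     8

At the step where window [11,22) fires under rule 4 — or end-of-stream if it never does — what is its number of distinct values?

i=0 t=1 v=7: → [0,11); WM=−∞
i=1 t=2 v=7: → [0,11); WM=−∞
i=2 t=12 v=1: → [11,22); WM=−∞
i=3 t=12 v=8: → [11,22); WM=10
i=4 t=23 v=8: → [22,33); WM=10
i=5 t=25 v=7: → [22,33); WM=10
i=6 t=23 v=4: → [22,33); WM=10
i=7 t=2 v=5: DROP (t<10-2); WM=23; [0,11) fires=1 [11,22) fires=2
i=8 t=12 v=4: DROP (t<23-2); WM=23
i=9 t=33 v=5: → [33,44); WM=23
i=10 t=34 v=8: → [33,44); WM=23
i=11 t=41 v=6: → [33,44); WM=39; [22,33) fires=3
i=12 t=28 v=8: DROP (t<39-2); WM=39

2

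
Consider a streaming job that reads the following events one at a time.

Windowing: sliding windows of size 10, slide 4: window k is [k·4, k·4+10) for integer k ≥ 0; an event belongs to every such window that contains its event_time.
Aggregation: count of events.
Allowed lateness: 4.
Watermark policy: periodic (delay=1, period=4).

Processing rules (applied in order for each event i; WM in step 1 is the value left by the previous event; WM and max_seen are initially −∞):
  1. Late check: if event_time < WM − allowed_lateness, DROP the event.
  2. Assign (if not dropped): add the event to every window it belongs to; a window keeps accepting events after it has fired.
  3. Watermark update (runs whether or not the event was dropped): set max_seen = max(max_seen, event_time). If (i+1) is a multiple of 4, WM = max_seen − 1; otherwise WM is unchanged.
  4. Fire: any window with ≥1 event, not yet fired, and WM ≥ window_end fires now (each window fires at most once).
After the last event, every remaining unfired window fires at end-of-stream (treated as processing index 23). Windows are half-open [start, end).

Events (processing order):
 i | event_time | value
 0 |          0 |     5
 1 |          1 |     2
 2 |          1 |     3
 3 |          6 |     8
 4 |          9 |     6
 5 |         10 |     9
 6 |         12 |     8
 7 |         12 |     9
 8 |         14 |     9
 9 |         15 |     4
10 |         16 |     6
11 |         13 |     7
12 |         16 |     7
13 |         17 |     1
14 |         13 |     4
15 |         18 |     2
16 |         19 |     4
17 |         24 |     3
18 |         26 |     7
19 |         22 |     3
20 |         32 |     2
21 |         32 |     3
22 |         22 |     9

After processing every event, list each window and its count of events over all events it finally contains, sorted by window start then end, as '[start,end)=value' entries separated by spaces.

[0,10)=5 [4,14)=7 [8,18)=11 [12,22)=11 [16,26)=8 [20,30)=4 [24,34)=4 [28,38)=2 [32,42)=2

i=0 t=0 v=5: → [0,10); WM=−∞
i=1 t=1 v=2: → [0,10); WM=−∞
i=2 t=1 v=3: → [0,10); WM=−∞
i=3 t=6 v=8: → [4,14),[0,10); WM=5
i=4 t=9 v=6: → [8,18),[4,14),[0,10); WM=5
i=5 t=10 v=9: → [8,18),[4,14); WM=5
i=6 t=12 v=8: → [12,22),[8,18),[4,14); WM=5
i=7 t=12 v=9: → [12,22),[8,18),[4,14); WM=11; [0,10) fires=5
i=8 t=14 v=9: → [12,22),[8,18); WM=11
i=9 t=15 v=4: → [12,22),[8,18); WM=11
i=10 t=16 v=6: → [16,26),[12,22),[8,18); WM=11
i=11 t=13 v=7: → [12,22),[8,18),[4,14); WM=15; [4,14) fires=6
i=12 t=16 v=7: → [16,26),[12,22),[8,18); WM=15
i=13 t=17 v=1: → [16,26),[12,22),[8,18); WM=15
i=14 t=13 v=4: → [12,22),[8,18),[4,14); WM=15
i=15 t=18 v=2: → [16,26),[12,22); WM=17
i=16 t=19 v=4: → [16,26),[12,22); WM=17
i=17 t=24 v=3: → [24,34),[20,30),[16,26); WM=17
i=18 t=26 v=7: → [24,34),[20,30); WM=17
i=19 t=22 v=3: → [20,30),[16,26); WM=25; [8,18) fires=11 [12,22) fires=11
i=20 t=32 v=2: → [32,42),[28,38),[24,34); WM=25
i=21 t=32 v=3: → [32,42),[28,38),[24,34); WM=25
i=22 t=22 v=9: → [20,30),[16,26); WM=25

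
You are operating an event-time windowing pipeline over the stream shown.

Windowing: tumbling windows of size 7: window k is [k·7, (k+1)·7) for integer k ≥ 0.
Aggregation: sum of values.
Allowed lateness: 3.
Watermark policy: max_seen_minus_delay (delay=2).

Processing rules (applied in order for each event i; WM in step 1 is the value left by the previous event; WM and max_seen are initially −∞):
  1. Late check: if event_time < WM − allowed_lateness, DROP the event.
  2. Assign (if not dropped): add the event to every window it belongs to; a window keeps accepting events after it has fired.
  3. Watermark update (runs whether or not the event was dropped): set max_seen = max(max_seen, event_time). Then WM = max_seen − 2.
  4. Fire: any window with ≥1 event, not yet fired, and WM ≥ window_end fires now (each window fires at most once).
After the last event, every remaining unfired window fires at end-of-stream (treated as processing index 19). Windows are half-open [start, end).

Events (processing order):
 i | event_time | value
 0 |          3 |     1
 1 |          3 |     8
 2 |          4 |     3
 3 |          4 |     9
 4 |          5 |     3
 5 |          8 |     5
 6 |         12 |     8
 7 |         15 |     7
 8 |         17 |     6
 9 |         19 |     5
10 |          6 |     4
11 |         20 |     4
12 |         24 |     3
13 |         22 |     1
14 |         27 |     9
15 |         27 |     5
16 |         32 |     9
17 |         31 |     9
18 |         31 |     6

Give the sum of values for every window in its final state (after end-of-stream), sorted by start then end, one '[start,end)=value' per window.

[0,7)=24 [7,14)=13 [14,21)=22 [21,28)=18 [28,35)=24

i=0 t=3 v=1: → [0,7); WM=1
i=1 t=3 v=8: → [0,7); WM=1
i=2 t=4 v=3: → [0,7); WM=2
i=3 t=4 v=9: → [0,7); WM=2
i=4 t=5 v=3: → [0,7); WM=3
i=5 t=8 v=5: → [7,14); WM=6
i=6 t=12 v=8: → [7,14); WM=10; [0,7) fires=24
i=7 t=15 v=7: → [14,21); WM=13
i=8 t=17 v=6: → [14,21); WM=15; [7,14) fires=13
i=9 t=19 v=5: → [14,21); WM=17
i=10 t=6 v=4: DROP (t<17-3); WM=17
i=11 t=20 v=4: → [14,21); WM=18
i=12 t=24 v=3: → [21,28); WM=22; [14,21) fires=22
i=13 t=22 v=1: → [21,28); WM=22
i=14 t=27 v=9: → [21,28); WM=25
i=15 t=27 v=5: → [21,28); WM=25
i=16 t=32 v=9: → [28,35); WM=30; [21,28) fires=18
i=17 t=31 v=9: → [28,35); WM=30
i=18 t=31 v=6: → [28,35); WM=30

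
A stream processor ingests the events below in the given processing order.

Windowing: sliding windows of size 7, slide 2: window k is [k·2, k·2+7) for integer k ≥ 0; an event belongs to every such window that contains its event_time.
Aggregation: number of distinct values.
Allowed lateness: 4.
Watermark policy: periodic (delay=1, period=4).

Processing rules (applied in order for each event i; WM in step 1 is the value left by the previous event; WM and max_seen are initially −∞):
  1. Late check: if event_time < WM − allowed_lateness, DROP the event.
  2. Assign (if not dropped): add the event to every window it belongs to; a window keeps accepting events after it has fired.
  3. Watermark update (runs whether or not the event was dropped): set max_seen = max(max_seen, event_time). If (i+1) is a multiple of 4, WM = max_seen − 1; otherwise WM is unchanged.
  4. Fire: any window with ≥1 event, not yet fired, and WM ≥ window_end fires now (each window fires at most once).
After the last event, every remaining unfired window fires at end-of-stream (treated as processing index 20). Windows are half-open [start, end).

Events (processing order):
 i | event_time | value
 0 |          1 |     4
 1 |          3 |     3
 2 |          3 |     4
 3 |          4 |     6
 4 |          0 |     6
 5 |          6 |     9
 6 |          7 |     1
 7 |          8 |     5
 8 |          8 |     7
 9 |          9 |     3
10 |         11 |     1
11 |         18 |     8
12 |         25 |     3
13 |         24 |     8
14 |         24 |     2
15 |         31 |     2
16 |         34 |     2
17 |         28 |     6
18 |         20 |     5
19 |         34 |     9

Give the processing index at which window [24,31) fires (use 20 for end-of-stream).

19

i=0 t=1 v=4: → [0,7); WM=−∞
i=1 t=3 v=3: → [2,9),[0,7); WM=−∞
i=2 t=3 v=4: → [2,9),[0,7); WM=−∞
i=3 t=4 v=6: → [4,11),[2,9),[0,7); WM=3
i=4 t=0 v=6: → [0,7); WM=3
i=5 t=6 v=9: → [6,13),[4,11),[2,9),[0,7); WM=3
i=6 t=7 v=1: → [6,13),[4,11),[2,9); WM=3
i=7 t=8 v=5: → [8,15),[6,13),[4,11),[2,9); WM=7; [0,7) fires=4
i=8 t=8 v=7: → [8,15),[6,13),[4,11),[2,9); WM=7
i=9 t=9 v=3: → [8,15),[6,13),[4,11); WM=7
i=10 t=11 v=1: → [10,17),[8,15),[6,13); WM=7
i=11 t=18 v=8: → [18,25),[16,23),[14,21),[12,19); WM=17; [2,9) fires=7 [4,11) fires=6 [6,13) fires=5 [8,15) fires=4 [10,17) fires=1
i=12 t=25 v=3: → [24,31),[22,29),[20,27); WM=17
i=13 t=24 v=8: → [24,31),[22,29),[20,27),[18,25); WM=17
i=14 t=24 v=2: → [24,31),[22,29),[20,27),[18,25); WM=17
i=15 t=31 v=2: → [30,37),[28,35),[26,33); WM=30; [12,19) fires=1 [14,21) fires=1 [16,23) fires=1 [18,25) fires=2 [20,27) fires=3 [22,29) fires=3
i=16 t=34 v=2: → [34,41),[32,39),[30,37),[28,35); WM=30
i=17 t=28 v=6: → [28,35),[26,33),[24,31),[22,29); WM=30
i=18 t=20 v=5: DROP (t<30-4); WM=30
i=19 t=34 v=9: → [34,41),[32,39),[30,37),[28,35); WM=33; [24,31) fires=4 [26,33) fires=2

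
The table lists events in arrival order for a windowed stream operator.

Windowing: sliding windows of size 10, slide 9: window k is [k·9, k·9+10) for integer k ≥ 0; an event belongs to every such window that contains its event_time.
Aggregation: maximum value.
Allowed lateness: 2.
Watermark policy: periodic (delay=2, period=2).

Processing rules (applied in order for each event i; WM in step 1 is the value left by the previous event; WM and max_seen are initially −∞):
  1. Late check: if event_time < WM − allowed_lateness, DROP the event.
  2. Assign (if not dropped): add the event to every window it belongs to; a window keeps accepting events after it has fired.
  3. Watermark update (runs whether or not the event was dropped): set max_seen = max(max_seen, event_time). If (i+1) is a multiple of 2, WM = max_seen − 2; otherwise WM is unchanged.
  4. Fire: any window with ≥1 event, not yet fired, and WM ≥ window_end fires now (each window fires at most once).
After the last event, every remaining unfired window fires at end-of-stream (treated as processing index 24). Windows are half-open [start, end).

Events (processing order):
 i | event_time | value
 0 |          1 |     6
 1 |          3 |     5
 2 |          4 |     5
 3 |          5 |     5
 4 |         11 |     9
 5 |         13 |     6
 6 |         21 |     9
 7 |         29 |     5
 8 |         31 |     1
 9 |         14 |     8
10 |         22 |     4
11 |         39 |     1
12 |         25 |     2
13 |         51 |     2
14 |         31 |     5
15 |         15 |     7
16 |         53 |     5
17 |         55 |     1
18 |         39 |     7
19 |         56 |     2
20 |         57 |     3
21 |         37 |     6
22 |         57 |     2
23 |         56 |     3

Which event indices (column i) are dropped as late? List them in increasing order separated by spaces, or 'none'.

i=0 t=1 v=6: → [0,10); WM=−∞
i=1 t=3 v=5: → [0,10); WM=1
i=2 t=4 v=5: → [0,10); WM=1
i=3 t=5 v=5: → [0,10); WM=3
i=4 t=11 v=9: → [9,19); WM=3
i=5 t=13 v=6: → [9,19); WM=11; [0,10) fires=6
i=6 t=21 v=9: → [18,28); WM=11
i=7 t=29 v=5: → [27,37); WM=27; [9,19) fires=9
i=8 t=31 v=1: → [27,37); WM=27
i=9 t=14 v=8: DROP (t<27-2); WM=29; [18,28) fires=9
i=10 t=22 v=4: DROP (t<29-2); WM=29
i=11 t=39 v=1: → [36,46); WM=37; [27,37) fires=5
i=12 t=25 v=2: DROP (t<37-2); WM=37
i=13 t=51 v=2: → [45,55); WM=49; [36,46) fires=1
i=14 t=31 v=5: DROP (t<49-2); WM=49
i=15 t=15 v=7: DROP (t<49-2); WM=49
i=16 t=53 v=5: → [45,55); WM=49
i=17 t=55 v=1: → [54,64); WM=53
i=18 t=39 v=7: DROP (t<53-2); WM=53
i=19 t=56 v=2: → [54,64); WM=54
i=20 t=57 v=3: → [54,64); WM=54
i=21 t=37 v=6: DROP (t<54-2); WM=55; [45,55) fires=5
i=22 t=57 v=2: → [54,64); WM=55
i=23 t=56 v=3: → [54,64); WM=55

9 10 12 14 15 18 21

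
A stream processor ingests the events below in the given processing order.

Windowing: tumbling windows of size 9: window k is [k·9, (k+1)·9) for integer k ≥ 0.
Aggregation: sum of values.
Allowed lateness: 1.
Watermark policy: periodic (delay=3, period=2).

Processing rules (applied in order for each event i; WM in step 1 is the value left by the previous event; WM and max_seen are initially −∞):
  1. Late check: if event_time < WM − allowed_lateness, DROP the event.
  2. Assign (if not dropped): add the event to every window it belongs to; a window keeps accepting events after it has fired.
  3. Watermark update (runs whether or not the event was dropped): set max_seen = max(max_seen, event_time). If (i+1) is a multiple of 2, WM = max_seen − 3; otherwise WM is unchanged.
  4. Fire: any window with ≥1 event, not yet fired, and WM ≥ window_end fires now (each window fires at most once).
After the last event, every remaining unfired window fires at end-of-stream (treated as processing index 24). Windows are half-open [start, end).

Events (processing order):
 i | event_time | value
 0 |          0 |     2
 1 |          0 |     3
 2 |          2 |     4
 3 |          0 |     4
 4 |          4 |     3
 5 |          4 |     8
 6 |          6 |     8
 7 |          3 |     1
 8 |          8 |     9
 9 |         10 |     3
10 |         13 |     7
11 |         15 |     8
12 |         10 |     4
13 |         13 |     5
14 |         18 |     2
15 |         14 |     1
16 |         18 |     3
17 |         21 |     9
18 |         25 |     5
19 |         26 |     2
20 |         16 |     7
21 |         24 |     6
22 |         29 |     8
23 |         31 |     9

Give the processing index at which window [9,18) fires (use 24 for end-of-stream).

17

i=0 t=0 v=2: → [0,9); WM=−∞
i=1 t=0 v=3: → [0,9); WM=-3
i=2 t=2 v=4: → [0,9); WM=-3
i=3 t=0 v=4: → [0,9); WM=-1
i=4 t=4 v=3: → [0,9); WM=-1
i=5 t=4 v=8: → [0,9); WM=1
i=6 t=6 v=8: → [0,9); WM=1
i=7 t=3 v=1: → [0,9); WM=3
i=8 t=8 v=9: → [0,9); WM=3
i=9 t=10 v=3: → [9,18); WM=7
i=10 t=13 v=7: → [9,18); WM=7
i=11 t=15 v=8: → [9,18); WM=12; [0,9) fires=42
i=12 t=10 v=4: DROP (t<12-1); WM=12
i=13 t=13 v=5: → [9,18); WM=12
i=14 t=18 v=2: → [18,27); WM=12
i=15 t=14 v=1: → [9,18); WM=15
i=16 t=18 v=3: → [18,27); WM=15
i=17 t=21 v=9: → [18,27); WM=18; [9,18) fires=24
i=18 t=25 v=5: → [18,27); WM=18
i=19 t=26 v=2: → [18,27); WM=23
i=20 t=16 v=7: DROP (t<23-1); WM=23
i=21 t=24 v=6: → [18,27); WM=23
i=22 t=29 v=8: → [27,36); WM=23
i=23 t=31 v=9: → [27,36); WM=28; [18,27) fires=27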